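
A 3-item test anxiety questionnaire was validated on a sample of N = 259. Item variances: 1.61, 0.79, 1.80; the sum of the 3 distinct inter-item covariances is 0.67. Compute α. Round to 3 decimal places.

sum of item variances = 1.61 + 0.79 + 1.80 = 4.20
Sum of distinct covariances = 0.67
σ²_total = sum of item variances + 2·Σcov = 4.20 + 2 × 0.67 = 5.54
α = (3/2)·(1 − 4.20/5.54) = 0.363

α = 0.363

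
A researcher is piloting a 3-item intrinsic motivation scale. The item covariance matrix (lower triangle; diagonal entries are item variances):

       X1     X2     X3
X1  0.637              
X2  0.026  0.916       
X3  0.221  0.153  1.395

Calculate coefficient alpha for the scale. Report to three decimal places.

coefficient alpha = 0.320

ΣVar(i) = 0.637 + 0.916 + 1.395 = 2.948
Sum of the distinct covariances = 0.400
σ²_T = 2.948 + 2 × 0.400 = 3.748
α = (k/(k−1))·(1 − ΣVar(i)/σ²_T) = (3/2)·(1 − 2.948/3.748) = 0.320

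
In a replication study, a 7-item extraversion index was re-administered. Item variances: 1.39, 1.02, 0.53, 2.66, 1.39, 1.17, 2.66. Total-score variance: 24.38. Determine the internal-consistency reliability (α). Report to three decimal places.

α = 0.649

Σσᵢ² = 1.39 + 1.02 + 0.53 + 2.66 + 1.39 + 1.17 + 2.66 = 10.82
α = (k/(k−1))·(1 − Σσᵢ²/total variance) = (7/6)·(1 − 10.82/24.38) = 0.649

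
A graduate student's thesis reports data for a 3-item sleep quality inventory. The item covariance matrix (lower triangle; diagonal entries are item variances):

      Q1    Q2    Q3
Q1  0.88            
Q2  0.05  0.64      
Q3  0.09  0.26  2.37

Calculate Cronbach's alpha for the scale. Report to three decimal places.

Cronbach's alpha = 0.256

Σσ²ᵢ = 0.88 + 0.64 + 2.37 = 3.89
Sum of off-diagonal covariances = 0.40
σ²_T = 3.89 + 2 × 0.40 = 4.69
α = (k/(k−1))·(1 − Σσ²ᵢ/σ²_T) = (3/2)·(1 − 3.89/4.69) = 0.256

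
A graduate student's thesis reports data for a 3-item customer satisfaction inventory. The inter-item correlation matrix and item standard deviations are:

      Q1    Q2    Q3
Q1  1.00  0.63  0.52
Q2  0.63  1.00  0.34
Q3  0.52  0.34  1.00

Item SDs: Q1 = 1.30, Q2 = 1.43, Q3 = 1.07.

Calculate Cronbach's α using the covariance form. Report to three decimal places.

Cronbach's α = 0.746

Σσ²ᵢ = 1.30² + 1.43² + 1.07² = 4.8798
Covariances σ_ij = r_ij · s_i · s_j:
  σ(Q1,Q2) = 0.63 × 1.30 × 1.43 = 1.1712
  σ(Q1,Q3) = 0.52 × 1.30 × 1.07 = 0.7233
  σ(Q2,Q3) = 0.34 × 1.43 × 1.07 = 0.5202
σ²_T = Σσ²ᵢ + 2·Σσ_ij = 4.8798 + 2 × 2.4147 = 9.7092
α = (3/2)·(1 − 4.8798/9.7092) = 0.746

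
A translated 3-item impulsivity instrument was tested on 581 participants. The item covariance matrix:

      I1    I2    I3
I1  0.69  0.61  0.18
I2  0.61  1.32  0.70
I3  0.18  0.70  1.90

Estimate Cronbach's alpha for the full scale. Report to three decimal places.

ΣVar(i) = 0.69 + 1.32 + 1.90 = 3.91
Σ_{i<j} σ_ij = 1.49
Var(T) = 3.91 + 2 × 1.49 = 6.89
α = (k/(k−1))·(1 − ΣVar(i)/Var(T)) = (3/2)·(1 − 3.91/6.89) = 0.649

α = 0.649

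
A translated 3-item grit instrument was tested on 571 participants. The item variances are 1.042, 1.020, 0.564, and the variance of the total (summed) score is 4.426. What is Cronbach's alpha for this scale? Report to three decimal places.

Σσ²ᵢ = 1.042 + 1.020 + 0.564 = 2.626
α = (k/(k−1))·(1 − Σσ²ᵢ/Var(T)) = (3/2)·(1 − 2.626/4.426) = 0.610

Cronbach's alpha = 0.610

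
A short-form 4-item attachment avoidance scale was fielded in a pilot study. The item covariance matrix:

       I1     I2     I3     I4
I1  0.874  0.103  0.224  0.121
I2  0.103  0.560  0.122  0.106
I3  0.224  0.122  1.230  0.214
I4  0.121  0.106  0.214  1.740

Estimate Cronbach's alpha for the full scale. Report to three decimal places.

ΣVar(i) = 0.874 + 0.560 + 1.230 + 1.740 = 4.404
Σ_{i<j} σ_ij = 0.890
total variance = 4.404 + 2 × 0.890 = 6.184
α = (k/(k−1))·(1 − ΣVar(i)/total variance) = (4/3)·(1 − 4.404/6.184) = 0.384

α = 0.384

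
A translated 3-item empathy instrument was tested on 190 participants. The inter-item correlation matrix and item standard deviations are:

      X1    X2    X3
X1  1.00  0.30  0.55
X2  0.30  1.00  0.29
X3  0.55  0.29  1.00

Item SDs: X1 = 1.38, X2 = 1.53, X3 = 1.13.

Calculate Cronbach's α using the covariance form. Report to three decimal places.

Cronbach's α = 0.629

Σσ²ᵢ = 1.38² + 1.53² + 1.13² = 5.5222
Covariances σ_ij = r_ij · s_i · s_j:
  σ(X1,X2) = 0.30 × 1.38 × 1.53 = 0.6334
  σ(X1,X3) = 0.55 × 1.38 × 1.13 = 0.8577
  σ(X2,X3) = 0.29 × 1.53 × 1.13 = 0.5014
σ²_T = Σσ²ᵢ + 2·Σσ_ij = 5.5222 + 2 × 1.9925 = 9.5072
α = (3/2)·(1 − 5.5222/9.5072) = 0.629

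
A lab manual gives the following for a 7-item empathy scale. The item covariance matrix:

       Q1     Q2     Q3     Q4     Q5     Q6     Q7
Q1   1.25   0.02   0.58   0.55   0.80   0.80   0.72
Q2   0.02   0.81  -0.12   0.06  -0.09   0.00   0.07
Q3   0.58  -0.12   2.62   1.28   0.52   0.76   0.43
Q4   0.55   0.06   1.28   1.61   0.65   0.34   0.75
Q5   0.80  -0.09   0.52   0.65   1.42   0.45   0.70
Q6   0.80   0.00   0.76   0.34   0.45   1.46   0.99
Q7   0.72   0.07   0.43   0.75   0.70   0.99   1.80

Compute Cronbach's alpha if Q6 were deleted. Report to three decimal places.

α = 0.711

Remaining items: Q1, Q2, Q3, Q4, Q5, Q7 (k = 6).
Σσ²ᵢ = 1.25 + 0.81 + 2.62 + 1.61 + 1.42 + 1.80 = 9.51
σ²_T = 9.51 + 2 × 6.92 = 23.35
α (item deleted) = (6/5)·(1 − 9.51/23.35) = 0.711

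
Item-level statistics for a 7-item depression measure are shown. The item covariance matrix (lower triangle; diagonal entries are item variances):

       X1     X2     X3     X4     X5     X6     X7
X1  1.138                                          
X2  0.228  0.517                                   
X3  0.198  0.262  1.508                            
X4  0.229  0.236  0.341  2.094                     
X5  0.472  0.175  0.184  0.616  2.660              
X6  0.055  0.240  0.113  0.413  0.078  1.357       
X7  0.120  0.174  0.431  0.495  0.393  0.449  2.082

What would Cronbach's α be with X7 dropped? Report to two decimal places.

Remaining items: X1, X2, X3, X4, X5, X6 (k = 6).
ΣVar(i) = 1.138 + 0.517 + 1.508 + 2.094 + 2.660 + 1.357 = 9.274
σ²_T = 9.274 + 2 × 3.840 = 16.954
α (item deleted) = (6/5)·(1 − 9.274/16.954) = 0.54

α = 0.54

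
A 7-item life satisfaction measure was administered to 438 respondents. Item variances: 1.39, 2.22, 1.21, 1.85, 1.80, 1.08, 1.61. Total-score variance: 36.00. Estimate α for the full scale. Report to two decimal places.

α = 0.80

sum of item variances = 1.39 + 2.22 + 1.21 + 1.85 + 1.80 + 1.08 + 1.61 = 11.16
α = (k/(k−1))·(1 − sum of item variances/Var(T)) = (7/6)·(1 − 11.16/36.00) = 0.80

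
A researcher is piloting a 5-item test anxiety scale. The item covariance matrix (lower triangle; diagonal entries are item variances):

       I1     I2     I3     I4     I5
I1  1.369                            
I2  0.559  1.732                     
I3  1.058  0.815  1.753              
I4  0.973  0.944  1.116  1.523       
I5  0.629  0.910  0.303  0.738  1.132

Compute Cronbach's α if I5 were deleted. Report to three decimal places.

Remaining items: I1, I2, I3, I4 (k = 4).
ΣVar(i) = 1.369 + 1.732 + 1.753 + 1.523 = 6.377
Var(T) = 6.377 + 2 × 5.465 = 17.307
α (item deleted) = (4/3)·(1 − 6.377/17.307) = 0.842

α = 0.842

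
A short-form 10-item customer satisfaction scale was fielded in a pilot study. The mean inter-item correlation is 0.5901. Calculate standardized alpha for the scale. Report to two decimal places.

α = 0.94

Standardized α = k·r̄ / (1 + (k−1)·r̄) = 10 × 0.5901 / (1 + 9 × 0.5901)
  = 5.9010 / 6.3109 = 0.94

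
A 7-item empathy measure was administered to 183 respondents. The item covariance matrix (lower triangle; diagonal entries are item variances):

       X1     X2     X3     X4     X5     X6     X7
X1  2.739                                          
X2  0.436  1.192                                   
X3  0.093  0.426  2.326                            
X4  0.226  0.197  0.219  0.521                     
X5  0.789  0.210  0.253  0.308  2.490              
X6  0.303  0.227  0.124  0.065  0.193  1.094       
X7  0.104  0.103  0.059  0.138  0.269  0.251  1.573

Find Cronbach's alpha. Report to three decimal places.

ΣVar(i) = 2.739 + 1.192 + 2.326 + 0.521 + 2.490 + 1.094 + 1.573 = 11.935
Σ_{i<j} σ_ij = 4.993
σ²_total = 11.935 + 2 × 4.993 = 21.921
α = (k/(k−1))·(1 − ΣVar(i)/σ²_total) = (7/6)·(1 − 11.935/21.921) = 0.531

α = 0.531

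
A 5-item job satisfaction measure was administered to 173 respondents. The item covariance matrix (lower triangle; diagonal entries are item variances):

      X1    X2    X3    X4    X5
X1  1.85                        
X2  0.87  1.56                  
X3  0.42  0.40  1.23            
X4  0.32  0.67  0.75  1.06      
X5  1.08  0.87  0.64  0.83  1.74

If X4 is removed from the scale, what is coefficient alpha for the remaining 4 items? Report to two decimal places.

α = 0.76

Remaining items: X1, X2, X3, X5 (k = 4).
sum of item variances = 1.85 + 1.56 + 1.23 + 1.74 = 6.38
σ²_T = 6.38 + 2 × 4.28 = 14.94
α (item deleted) = (4/3)·(1 − 6.38/14.94) = 0.76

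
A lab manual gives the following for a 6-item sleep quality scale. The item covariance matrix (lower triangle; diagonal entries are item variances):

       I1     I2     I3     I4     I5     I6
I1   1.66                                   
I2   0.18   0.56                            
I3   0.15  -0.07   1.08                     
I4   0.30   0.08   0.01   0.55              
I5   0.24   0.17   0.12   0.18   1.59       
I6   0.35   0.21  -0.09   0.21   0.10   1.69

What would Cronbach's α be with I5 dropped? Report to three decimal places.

α = 0.405

Remaining items: I1, I2, I3, I4, I6 (k = 5).
sum of item variances = 1.66 + 0.56 + 1.08 + 0.55 + 1.69 = 5.54
Var(T) = 5.54 + 2 × 1.33 = 8.20
α (item deleted) = (5/4)·(1 − 5.54/8.20) = 0.405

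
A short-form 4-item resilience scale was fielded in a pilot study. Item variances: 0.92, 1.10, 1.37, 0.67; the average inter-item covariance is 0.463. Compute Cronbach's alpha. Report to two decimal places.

ΣVar(i) = 0.92 + 1.10 + 1.37 + 0.67 = 4.06
Sum of the 6 distinct covariances = 6 × 0.463 = 2.778
σ²_T = ΣVar(i) + 2·Σcov = 4.06 + 2 × 2.778 = 9.616
α = (4/3)·(1 − 4.06/9.616) = 0.77

α = 0.77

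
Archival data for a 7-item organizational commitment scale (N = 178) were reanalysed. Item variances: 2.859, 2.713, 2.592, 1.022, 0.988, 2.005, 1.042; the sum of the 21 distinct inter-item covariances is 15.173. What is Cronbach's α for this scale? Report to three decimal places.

α = 0.813

Σσ²ᵢ = 2.859 + 2.713 + 2.592 + 1.022 + 0.988 + 2.005 + 1.042 = 13.221
Sum of distinct covariances = 15.173
total variance = Σσ²ᵢ + 2·Σcov = 13.221 + 2 × 15.173 = 43.567
α = (7/6)·(1 − 13.221/43.567) = 0.813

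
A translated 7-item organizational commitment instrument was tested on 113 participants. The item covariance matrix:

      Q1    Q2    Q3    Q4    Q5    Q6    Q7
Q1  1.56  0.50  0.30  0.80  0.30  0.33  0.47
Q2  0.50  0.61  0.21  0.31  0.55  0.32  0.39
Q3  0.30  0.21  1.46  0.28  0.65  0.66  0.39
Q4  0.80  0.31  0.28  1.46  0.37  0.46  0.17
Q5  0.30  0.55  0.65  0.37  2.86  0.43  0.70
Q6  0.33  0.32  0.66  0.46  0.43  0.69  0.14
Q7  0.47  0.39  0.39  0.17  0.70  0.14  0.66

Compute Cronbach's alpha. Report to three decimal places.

sum of item variances = 1.56 + 0.61 + 1.46 + 1.46 + 2.86 + 0.69 + 0.66 = 9.30
Sum of off-diagonal covariances = 8.73
σ²_T = 9.30 + 2 × 8.73 = 26.76
α = (k/(k−1))·(1 − sum of item variances/σ²_T) = (7/6)·(1 − 9.30/26.76) = 0.761

Cronbach's alpha = 0.761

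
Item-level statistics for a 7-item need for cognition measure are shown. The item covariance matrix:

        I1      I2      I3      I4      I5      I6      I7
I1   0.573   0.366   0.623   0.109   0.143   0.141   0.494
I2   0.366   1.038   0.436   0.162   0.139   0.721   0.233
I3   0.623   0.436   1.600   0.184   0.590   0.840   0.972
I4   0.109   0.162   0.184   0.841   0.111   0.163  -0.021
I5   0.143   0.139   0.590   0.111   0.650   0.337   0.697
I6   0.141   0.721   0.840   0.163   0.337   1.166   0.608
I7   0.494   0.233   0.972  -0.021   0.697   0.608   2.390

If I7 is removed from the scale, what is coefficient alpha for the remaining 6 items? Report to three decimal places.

α = 0.760

Remaining items: I1, I2, I3, I4, I5, I6 (k = 6).
sum of item variances = 0.573 + 1.038 + 1.600 + 0.841 + 0.650 + 1.166 = 5.868
Var(T) = 5.868 + 2 × 5.065 = 15.998
α (item deleted) = (6/5)·(1 − 5.868/15.998) = 0.760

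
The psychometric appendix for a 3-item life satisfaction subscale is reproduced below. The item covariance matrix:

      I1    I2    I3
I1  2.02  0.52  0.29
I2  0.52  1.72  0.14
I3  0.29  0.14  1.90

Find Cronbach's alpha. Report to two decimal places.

Σσᵢ² = 2.02 + 1.72 + 1.90 = 5.64
Sum of off-diagonal covariances = 0.95
σ²_T = 5.64 + 2 × 0.95 = 7.54
α = (k/(k−1))·(1 − Σσᵢ²/σ²_T) = (3/2)·(1 − 5.64/7.54) = 0.38

Cronbach's alpha = 0.38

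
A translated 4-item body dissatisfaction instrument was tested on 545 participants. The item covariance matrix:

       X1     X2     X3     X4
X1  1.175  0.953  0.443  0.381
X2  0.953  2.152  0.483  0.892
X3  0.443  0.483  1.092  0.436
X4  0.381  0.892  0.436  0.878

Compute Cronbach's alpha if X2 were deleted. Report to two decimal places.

Remaining items: X1, X3, X4 (k = 3).
Σσᵢ² = 1.175 + 1.092 + 0.878 = 3.145
σ²_T = 3.145 + 2 × 1.260 = 5.665
α (item deleted) = (3/2)·(1 − 3.145/5.665) = 0.67

Cronbach's alpha = 0.67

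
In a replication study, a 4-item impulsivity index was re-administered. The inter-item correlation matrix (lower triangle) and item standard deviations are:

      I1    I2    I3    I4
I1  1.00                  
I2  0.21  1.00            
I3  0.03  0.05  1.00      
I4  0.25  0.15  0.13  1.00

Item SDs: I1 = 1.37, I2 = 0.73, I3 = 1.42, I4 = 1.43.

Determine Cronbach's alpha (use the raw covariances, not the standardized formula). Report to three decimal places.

α = 0.367

Σσ²ᵢ = 1.37² + 0.73² + 1.42² + 1.43² = 6.4711
Covariances σ_ij = r_ij · s_i · s_j:
  σ(I1,I2) = 0.21 × 1.37 × 0.73 = 0.2100
  σ(I1,I3) = 0.03 × 1.37 × 1.42 = 0.0584
  σ(I1,I4) = 0.25 × 1.37 × 1.43 = 0.4898
  σ(I2,I3) = 0.05 × 0.73 × 1.42 = 0.0518
  σ(I2,I4) = 0.15 × 0.73 × 1.43 = 0.1566
  σ(I3,I4) = 0.13 × 1.42 × 1.43 = 0.2640
σ²_T = Σσ²ᵢ + 2·Σσ_ij = 6.4711 + 2 × 1.2306 = 8.9323
α = (4/3)·(1 − 6.4711/8.9323) = 0.367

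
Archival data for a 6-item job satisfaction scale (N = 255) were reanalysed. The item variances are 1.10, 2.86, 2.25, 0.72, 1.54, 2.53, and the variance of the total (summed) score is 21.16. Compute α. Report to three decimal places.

α = 0.576

sum of item variances = 1.10 + 2.86 + 2.25 + 0.72 + 1.54 + 2.53 = 11.00
α = (k/(k−1))·(1 − sum of item variances/total variance) = (6/5)·(1 − 11.00/21.16) = 0.576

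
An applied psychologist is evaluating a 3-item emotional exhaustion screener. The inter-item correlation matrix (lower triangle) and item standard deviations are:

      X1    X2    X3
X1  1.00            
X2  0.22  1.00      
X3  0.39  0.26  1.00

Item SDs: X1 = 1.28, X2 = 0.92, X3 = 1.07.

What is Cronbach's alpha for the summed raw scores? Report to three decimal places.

Σσ²ᵢ = 1.28² + 0.92² + 1.07² = 3.6297
Covariances σ_ij = r_ij · s_i · s_j:
  σ(X1,X2) = 0.22 × 1.28 × 0.92 = 0.2591
  σ(X1,X3) = 0.39 × 1.28 × 1.07 = 0.5341
  σ(X2,X3) = 0.26 × 0.92 × 1.07 = 0.2559
σ²_T = Σσ²ᵢ + 2·Σσ_ij = 3.6297 + 2 × 1.0491 = 5.7279
α = (3/2)·(1 − 3.6297/5.7279) = 0.549

α = 0.549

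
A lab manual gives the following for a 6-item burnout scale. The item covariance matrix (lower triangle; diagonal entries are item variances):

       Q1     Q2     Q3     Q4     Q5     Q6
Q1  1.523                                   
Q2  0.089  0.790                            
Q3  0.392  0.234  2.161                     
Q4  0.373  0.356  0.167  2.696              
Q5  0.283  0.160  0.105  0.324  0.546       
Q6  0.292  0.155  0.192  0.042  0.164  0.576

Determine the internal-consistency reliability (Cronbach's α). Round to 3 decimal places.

α = 0.534

Σσ²ᵢ = 1.523 + 0.790 + 2.161 + 2.696 + 0.546 + 0.576 = 8.292
Sum of the distinct covariances = 3.328
Var(T) = 8.292 + 2 × 3.328 = 14.948
α = (k/(k−1))·(1 − Σσ²ᵢ/Var(T)) = (6/5)·(1 − 8.292/14.948) = 0.534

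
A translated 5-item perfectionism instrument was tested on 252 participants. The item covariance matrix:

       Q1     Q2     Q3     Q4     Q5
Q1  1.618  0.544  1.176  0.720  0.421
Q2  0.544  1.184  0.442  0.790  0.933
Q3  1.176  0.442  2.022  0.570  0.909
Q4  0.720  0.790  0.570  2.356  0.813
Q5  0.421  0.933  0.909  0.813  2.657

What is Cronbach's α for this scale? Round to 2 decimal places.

Cronbach's α = 0.75

sum of item variances = 1.618 + 1.184 + 2.022 + 2.356 + 2.657 = 9.837
Σ_{i<j} σ_ij = 7.318
σ²_total = 9.837 + 2 × 7.318 = 24.473
α = (k/(k−1))·(1 − sum of item variances/σ²_total) = (5/4)·(1 − 9.837/24.473) = 0.75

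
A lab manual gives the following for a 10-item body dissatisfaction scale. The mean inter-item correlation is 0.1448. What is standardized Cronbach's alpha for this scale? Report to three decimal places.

α = 0.629

Standardized α = k·r̄ / (1 + (k−1)·r̄) = 10 × 0.1448 / (1 + 9 × 0.1448)
  = 1.4480 / 2.3032 = 0.629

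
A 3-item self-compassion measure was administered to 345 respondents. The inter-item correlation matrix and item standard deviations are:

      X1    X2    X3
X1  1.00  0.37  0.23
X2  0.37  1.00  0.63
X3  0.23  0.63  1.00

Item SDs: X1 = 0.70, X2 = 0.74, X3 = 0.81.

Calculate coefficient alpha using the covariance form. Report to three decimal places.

coefficient alpha = 0.679

Σσ²ᵢ = 0.70² + 0.74² + 0.81² = 1.6937
Covariances σ_ij = r_ij · s_i · s_j:
  σ(X1,X2) = 0.37 × 0.70 × 0.74 = 0.1917
  σ(X1,X3) = 0.23 × 0.70 × 0.81 = 0.1304
  σ(X2,X3) = 0.63 × 0.74 × 0.81 = 0.3776
σ²_T = Σσ²ᵢ + 2·Σσ_ij = 1.6937 + 2 × 0.6997 = 3.0931
α = (3/2)·(1 − 1.6937/3.0931) = 0.679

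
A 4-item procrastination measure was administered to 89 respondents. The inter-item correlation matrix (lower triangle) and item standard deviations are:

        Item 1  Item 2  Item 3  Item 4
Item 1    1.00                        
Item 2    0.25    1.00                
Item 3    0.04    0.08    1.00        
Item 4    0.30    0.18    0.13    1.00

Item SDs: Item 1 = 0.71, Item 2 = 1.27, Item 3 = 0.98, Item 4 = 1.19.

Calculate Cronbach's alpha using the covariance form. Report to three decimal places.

α = 0.419

Σσ²ᵢ = 0.71² + 1.27² + 0.98² + 1.19² = 4.4935
Covariances σ_ij = r_ij · s_i · s_j:
  σ(Item 1,Item 2) = 0.25 × 0.71 × 1.27 = 0.2254
  σ(Item 1,Item 3) = 0.04 × 0.71 × 0.98 = 0.0278
  σ(Item 1,Item 4) = 0.30 × 0.71 × 1.19 = 0.2535
  σ(Item 2,Item 3) = 0.08 × 1.27 × 0.98 = 0.0996
  σ(Item 2,Item 4) = 0.18 × 1.27 × 1.19 = 0.2720
  σ(Item 3,Item 4) = 0.13 × 0.98 × 1.19 = 0.1516
σ²_T = Σσ²ᵢ + 2·Σσ_ij = 4.4935 + 2 × 1.0299 = 6.5533
α = (4/3)·(1 − 4.4935/6.5533) = 0.419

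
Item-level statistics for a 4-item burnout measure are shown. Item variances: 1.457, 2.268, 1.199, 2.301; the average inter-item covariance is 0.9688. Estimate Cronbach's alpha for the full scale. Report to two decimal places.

ΣVar(i) = 1.457 + 2.268 + 1.199 + 2.301 = 7.225
Sum of the 6 distinct covariances = 6 × 0.9688 = 5.8128
Var(T) = ΣVar(i) + 2·Σcov = 7.225 + 2 × 5.8128 = 18.8506
α = (4/3)·(1 − 7.225/18.8506) = 0.82

Cronbach's alpha = 0.82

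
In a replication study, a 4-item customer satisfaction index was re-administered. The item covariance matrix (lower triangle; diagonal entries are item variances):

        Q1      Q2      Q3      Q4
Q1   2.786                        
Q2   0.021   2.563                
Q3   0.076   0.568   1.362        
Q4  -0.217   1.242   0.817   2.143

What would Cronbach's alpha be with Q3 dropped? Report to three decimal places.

Remaining items: Q1, Q2, Q4 (k = 3).
Σσᵢ² = 2.786 + 2.563 + 2.143 = 7.492
total variance = 7.492 + 2 × 1.046 = 9.584
α (item deleted) = (3/2)·(1 − 7.492/9.584) = 0.327

α = 0.327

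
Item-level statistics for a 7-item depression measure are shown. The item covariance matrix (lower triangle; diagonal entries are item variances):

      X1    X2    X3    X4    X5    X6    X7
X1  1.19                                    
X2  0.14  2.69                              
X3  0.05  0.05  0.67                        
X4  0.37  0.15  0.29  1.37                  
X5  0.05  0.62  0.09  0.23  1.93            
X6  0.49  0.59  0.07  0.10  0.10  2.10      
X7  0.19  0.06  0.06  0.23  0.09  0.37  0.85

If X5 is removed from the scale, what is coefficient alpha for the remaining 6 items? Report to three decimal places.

Remaining items: X1, X2, X3, X4, X6, X7 (k = 6).
Σσ²ᵢ = 1.19 + 2.69 + 0.67 + 1.37 + 2.10 + 0.85 = 8.87
σ²_total = 8.87 + 2 × 3.21 = 15.29
α (item deleted) = (6/5)·(1 − 8.87/15.29) = 0.504

coefficient alpha = 0.504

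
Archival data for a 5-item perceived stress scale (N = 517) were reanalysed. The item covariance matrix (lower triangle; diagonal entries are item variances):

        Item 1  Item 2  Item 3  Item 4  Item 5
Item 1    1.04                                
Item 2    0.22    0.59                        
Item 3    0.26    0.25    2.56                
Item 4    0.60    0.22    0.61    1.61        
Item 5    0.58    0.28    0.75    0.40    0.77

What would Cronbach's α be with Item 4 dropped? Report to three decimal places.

Remaining items: Item 1, Item 2, Item 3, Item 5 (k = 4).
Σσᵢ² = 1.04 + 0.59 + 2.56 + 0.77 = 4.96
Var(T) = 4.96 + 2 × 2.34 = 9.64
α (item deleted) = (4/3)·(1 − 4.96/9.64) = 0.647

α = 0.647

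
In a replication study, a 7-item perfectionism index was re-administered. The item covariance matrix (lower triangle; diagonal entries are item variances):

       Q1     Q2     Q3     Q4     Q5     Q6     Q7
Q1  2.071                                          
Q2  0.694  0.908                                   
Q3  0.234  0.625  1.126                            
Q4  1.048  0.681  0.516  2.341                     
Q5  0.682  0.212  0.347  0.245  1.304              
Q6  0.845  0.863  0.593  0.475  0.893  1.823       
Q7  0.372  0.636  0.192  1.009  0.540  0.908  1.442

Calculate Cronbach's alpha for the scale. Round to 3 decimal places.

Cronbach's alpha = 0.812

ΣVar(i) = 2.071 + 0.908 + 1.126 + 2.341 + 1.304 + 1.823 + 1.442 = 11.015
Σ_{i<j} σ_ij = 12.610
total variance = 11.015 + 2 × 12.610 = 36.235
α = (k/(k−1))·(1 − ΣVar(i)/total variance) = (7/6)·(1 − 11.015/36.235) = 0.812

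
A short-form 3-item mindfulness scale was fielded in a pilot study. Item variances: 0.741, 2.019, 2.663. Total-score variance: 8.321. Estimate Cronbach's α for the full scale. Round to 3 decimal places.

Σσᵢ² = 0.741 + 2.019 + 2.663 = 5.423
α = (k/(k−1))·(1 − Σσᵢ²/total variance) = (3/2)·(1 − 5.423/8.321) = 0.522

Cronbach's α = 0.522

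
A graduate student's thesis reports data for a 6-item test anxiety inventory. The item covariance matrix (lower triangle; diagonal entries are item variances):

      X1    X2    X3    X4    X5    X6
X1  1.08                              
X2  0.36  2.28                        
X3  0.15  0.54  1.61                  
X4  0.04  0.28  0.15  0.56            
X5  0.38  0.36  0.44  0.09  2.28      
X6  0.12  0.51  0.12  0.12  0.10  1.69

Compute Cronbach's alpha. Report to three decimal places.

ΣVar(i) = 1.08 + 2.28 + 1.61 + 0.56 + 2.28 + 1.69 = 9.50
Sum of the distinct covariances = 3.76
σ²_T = 9.50 + 2 × 3.76 = 17.02
α = (k/(k−1))·(1 − ΣVar(i)/σ²_T) = (6/5)·(1 − 9.50/17.02) = 0.530

α = 0.530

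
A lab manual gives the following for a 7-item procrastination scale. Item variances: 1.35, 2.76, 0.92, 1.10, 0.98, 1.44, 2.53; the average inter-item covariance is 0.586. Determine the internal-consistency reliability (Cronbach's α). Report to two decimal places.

ΣVar(i) = 1.35 + 2.76 + 0.92 + 1.10 + 0.98 + 1.44 + 2.53 = 11.08
Sum of the 21 distinct covariances = 21 × 0.586 = 12.306
total variance = ΣVar(i) + 2·Σcov = 11.08 + 2 × 12.306 = 35.692
α = (7/6)·(1 − 11.08/35.692) = 0.80

α = 0.80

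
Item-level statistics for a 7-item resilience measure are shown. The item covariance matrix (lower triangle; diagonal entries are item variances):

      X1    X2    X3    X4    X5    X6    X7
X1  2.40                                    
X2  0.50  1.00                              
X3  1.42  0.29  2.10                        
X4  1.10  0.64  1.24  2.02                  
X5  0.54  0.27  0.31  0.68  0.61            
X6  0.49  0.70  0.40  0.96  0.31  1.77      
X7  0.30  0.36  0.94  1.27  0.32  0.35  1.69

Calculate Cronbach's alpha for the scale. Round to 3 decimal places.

ΣVar(i) = 2.40 + 1.00 + 2.10 + 2.02 + 0.61 + 1.77 + 1.69 = 11.59
Sum of the distinct covariances = 13.39
Var(T) = 11.59 + 2 × 13.39 = 38.37
α = (k/(k−1))·(1 − ΣVar(i)/Var(T)) = (7/6)·(1 − 11.59/38.37) = 0.814

Cronbach's alpha = 0.814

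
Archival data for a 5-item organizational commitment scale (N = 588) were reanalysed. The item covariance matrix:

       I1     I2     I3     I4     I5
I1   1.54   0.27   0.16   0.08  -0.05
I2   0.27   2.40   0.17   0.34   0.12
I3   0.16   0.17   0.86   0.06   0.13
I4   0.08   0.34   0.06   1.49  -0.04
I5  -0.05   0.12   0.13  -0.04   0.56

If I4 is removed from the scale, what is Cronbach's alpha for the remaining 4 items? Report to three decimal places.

α = 0.307

Remaining items: I1, I2, I3, I5 (k = 4).
Σσ²ᵢ = 1.54 + 2.40 + 0.86 + 0.56 = 5.36
σ²_T = 5.36 + 2 × 0.80 = 6.96
α (item deleted) = (4/3)·(1 − 5.36/6.96) = 0.307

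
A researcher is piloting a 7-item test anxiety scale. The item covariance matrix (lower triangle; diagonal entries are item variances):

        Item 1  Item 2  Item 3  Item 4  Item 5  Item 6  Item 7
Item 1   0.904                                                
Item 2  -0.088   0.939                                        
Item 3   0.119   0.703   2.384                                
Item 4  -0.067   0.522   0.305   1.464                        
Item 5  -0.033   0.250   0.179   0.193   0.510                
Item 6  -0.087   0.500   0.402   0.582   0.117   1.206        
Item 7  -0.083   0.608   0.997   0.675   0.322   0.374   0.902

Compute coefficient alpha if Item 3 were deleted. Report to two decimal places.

Remaining items: Item 1, Item 2, Item 4, Item 5, Item 6, Item 7 (k = 6).
ΣVar(i) = 0.904 + 0.939 + 1.464 + 0.510 + 1.206 + 0.902 = 5.925
σ²_T = 5.925 + 2 × 3.785 = 13.495
α (item deleted) = (6/5)·(1 − 5.925/13.495) = 0.67

α = 0.67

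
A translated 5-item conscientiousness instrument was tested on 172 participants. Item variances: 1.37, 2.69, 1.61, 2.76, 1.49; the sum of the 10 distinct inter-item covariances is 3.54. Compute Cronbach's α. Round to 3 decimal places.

Σσᵢ² = 1.37 + 2.69 + 1.61 + 2.76 + 1.49 = 9.92
Sum of distinct covariances = 3.54
σ²_total = Σσᵢ² + 2·Σcov = 9.92 + 2 × 3.54 = 17.00
α = (5/4)·(1 − 9.92/17.00) = 0.521

Cronbach's α = 0.521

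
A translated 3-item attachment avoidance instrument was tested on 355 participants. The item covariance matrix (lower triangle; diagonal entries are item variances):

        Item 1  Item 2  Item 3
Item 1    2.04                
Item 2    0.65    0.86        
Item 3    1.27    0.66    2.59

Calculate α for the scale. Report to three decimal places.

α = 0.727

sum of item variances = 2.04 + 0.86 + 2.59 = 5.49
Sum of off-diagonal covariances = 2.58
Var(T) = 5.49 + 2 × 2.58 = 10.65
α = (k/(k−1))·(1 − sum of item variances/Var(T)) = (3/2)·(1 − 5.49/10.65) = 0.727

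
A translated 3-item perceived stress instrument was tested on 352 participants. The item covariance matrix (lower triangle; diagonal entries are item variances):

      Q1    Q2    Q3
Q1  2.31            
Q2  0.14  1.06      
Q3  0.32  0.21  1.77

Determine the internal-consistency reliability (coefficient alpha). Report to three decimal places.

Σσ²ᵢ = 2.31 + 1.06 + 1.77 = 5.14
Sum of the distinct covariances = 0.67
σ²_total = 5.14 + 2 × 0.67 = 6.48
α = (k/(k−1))·(1 − Σσ²ᵢ/σ²_total) = (3/2)·(1 − 5.14/6.48) = 0.310

α = 0.310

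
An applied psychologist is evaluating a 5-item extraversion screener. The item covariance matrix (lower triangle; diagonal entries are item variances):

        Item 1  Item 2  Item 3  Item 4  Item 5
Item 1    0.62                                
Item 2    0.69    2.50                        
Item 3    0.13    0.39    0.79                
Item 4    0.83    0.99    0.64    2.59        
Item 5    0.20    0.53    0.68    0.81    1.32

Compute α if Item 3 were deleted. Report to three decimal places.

Remaining items: Item 1, Item 2, Item 4, Item 5 (k = 4).
sum of item variances = 0.62 + 2.50 + 2.59 + 1.32 = 7.03
Var(T) = 7.03 + 2 × 4.05 = 15.13
α (item deleted) = (4/3)·(1 − 7.03/15.13) = 0.714

α = 0.714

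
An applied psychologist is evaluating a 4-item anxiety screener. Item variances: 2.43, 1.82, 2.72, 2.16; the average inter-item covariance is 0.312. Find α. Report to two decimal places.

α = 0.39

ΣVar(i) = 2.43 + 1.82 + 2.72 + 2.16 = 9.13
Sum of the 6 distinct covariances = 6 × 0.312 = 1.872
σ²_T = ΣVar(i) + 2·Σcov = 9.13 + 2 × 1.872 = 12.874
α = (4/3)·(1 − 9.13/12.874) = 0.39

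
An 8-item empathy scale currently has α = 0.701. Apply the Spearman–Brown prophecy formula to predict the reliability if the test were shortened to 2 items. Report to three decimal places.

predicted reliability = 0.370

Length factor m = 2/8 = 0.2500
α' = m·α / (1 − (1−m)·α)
   = 2/8 × 0.701 / (1 − (1 − 2/8) × 0.701)
   = 0.1752 / 0.4743 = 0.370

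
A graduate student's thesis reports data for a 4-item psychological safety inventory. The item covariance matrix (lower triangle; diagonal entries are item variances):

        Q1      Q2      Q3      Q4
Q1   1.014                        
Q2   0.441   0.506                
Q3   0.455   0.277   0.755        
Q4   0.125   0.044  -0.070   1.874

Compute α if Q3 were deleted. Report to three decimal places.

α = 0.397

Remaining items: Q1, Q2, Q4 (k = 3).
sum of item variances = 1.014 + 0.506 + 1.874 = 3.394
σ²_T = 3.394 + 2 × 0.610 = 4.614
α (item deleted) = (3/2)·(1 − 3.394/4.614) = 0.397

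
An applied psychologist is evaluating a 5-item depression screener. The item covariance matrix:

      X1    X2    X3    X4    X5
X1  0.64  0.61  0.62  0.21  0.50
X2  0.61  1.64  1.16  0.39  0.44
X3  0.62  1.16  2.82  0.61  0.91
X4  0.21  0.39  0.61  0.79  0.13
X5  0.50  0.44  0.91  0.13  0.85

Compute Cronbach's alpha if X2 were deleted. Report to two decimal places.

Remaining items: X1, X3, X4, X5 (k = 4).
ΣVar(i) = 0.64 + 2.82 + 0.79 + 0.85 = 5.10
Var(T) = 5.10 + 2 × 2.98 = 11.06
α (item deleted) = (4/3)·(1 − 5.10/11.06) = 0.72

Cronbach's alpha = 0.72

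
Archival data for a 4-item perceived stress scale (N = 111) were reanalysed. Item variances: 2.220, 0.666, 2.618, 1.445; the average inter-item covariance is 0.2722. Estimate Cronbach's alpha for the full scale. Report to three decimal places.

Σσᵢ² = 2.220 + 0.666 + 2.618 + 1.445 = 6.949
Sum of the 6 distinct covariances = 6 × 0.2722 = 1.6332
total variance = Σσᵢ² + 2·Σcov = 6.949 + 2 × 1.6332 = 10.2154
α = (4/3)·(1 − 6.949/10.2154) = 0.426

α = 0.426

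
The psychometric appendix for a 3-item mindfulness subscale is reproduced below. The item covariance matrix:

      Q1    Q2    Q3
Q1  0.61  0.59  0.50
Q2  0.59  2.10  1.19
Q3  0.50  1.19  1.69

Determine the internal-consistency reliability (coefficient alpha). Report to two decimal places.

α = 0.76

Σσ²ᵢ = 0.61 + 2.10 + 1.69 = 4.40
Σ_{i<j} σ_ij = 2.28
σ²_total = 4.40 + 2 × 2.28 = 8.96
α = (k/(k−1))·(1 − Σσ²ᵢ/σ²_total) = (3/2)·(1 − 4.40/8.96) = 0.76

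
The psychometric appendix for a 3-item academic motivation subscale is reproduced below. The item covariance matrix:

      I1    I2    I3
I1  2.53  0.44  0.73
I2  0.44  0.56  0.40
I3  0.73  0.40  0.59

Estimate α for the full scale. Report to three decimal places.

α = 0.691

sum of item variances = 2.53 + 0.56 + 0.59 = 3.68
Σ_{i<j} σ_ij = 1.57
Var(T) = 3.68 + 2 × 1.57 = 6.82
α = (k/(k−1))·(1 − sum of item variances/Var(T)) = (3/2)·(1 − 3.68/6.82) = 0.691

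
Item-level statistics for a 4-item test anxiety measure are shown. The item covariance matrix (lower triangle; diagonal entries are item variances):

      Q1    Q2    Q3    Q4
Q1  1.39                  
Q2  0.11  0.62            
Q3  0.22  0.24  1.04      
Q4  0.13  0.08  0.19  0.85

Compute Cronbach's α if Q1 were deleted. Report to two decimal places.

Remaining items: Q2, Q3, Q4 (k = 3).
sum of item variances = 0.62 + 1.04 + 0.85 = 2.51
σ²_T = 2.51 + 2 × 0.51 = 3.53
α (item deleted) = (3/2)·(1 − 2.51/3.53) = 0.43

α = 0.43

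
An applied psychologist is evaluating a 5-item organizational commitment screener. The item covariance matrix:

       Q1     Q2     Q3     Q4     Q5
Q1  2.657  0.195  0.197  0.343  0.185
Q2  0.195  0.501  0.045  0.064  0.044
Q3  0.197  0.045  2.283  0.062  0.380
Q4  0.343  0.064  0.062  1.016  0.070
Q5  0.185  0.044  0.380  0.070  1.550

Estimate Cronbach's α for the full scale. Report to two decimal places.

Cronbach's α = 0.35

ΣVar(i) = 2.657 + 0.501 + 2.283 + 1.016 + 1.550 = 8.007
Σ_{i<j} σ_ij = 1.585
σ²_total = 8.007 + 2 × 1.585 = 11.177
α = (k/(k−1))·(1 − ΣVar(i)/σ²_total) = (5/4)·(1 − 8.007/11.177) = 0.35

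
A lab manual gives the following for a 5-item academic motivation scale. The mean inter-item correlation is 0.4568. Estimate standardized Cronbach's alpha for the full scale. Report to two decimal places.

Standardized α = k·r̄ / (1 + (k−1)·r̄) = 5 × 0.4568 / (1 + 4 × 0.4568)
  = 2.2840 / 2.8272 = 0.81

standardized Cronbach's alpha = 0.81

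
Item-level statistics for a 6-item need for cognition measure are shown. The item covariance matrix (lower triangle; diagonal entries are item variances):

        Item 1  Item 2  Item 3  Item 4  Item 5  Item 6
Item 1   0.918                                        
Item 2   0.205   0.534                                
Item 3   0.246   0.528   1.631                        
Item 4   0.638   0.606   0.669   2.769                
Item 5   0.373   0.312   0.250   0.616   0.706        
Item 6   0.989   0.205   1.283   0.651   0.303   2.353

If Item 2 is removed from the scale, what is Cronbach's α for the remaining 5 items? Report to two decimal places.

Remaining items: Item 1, Item 3, Item 4, Item 5, Item 6 (k = 5).
Σσᵢ² = 0.918 + 1.631 + 2.769 + 0.706 + 2.353 = 8.377
Var(T) = 8.377 + 2 × 6.018 = 20.413
α (item deleted) = (5/4)·(1 − 8.377/20.413) = 0.74

α = 0.74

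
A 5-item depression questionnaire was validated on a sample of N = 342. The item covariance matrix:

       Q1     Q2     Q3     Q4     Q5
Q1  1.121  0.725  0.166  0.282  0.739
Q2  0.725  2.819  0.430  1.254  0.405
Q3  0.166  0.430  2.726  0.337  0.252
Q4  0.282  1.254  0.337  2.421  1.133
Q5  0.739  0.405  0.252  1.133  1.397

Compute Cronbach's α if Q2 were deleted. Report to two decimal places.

Remaining items: Q1, Q3, Q4, Q5 (k = 4).
sum of item variances = 1.121 + 2.726 + 2.421 + 1.397 = 7.665
total variance = 7.665 + 2 × 2.909 = 13.483
α (item deleted) = (4/3)·(1 − 7.665/13.483) = 0.58

Cronbach's α = 0.58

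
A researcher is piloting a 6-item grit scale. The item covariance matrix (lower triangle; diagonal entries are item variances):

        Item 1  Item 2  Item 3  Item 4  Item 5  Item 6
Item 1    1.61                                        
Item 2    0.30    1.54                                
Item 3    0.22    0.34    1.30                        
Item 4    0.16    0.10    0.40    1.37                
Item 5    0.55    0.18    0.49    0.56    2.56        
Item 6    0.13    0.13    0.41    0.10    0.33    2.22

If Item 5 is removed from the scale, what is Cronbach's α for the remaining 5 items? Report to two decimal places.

Remaining items: Item 1, Item 2, Item 3, Item 4, Item 6 (k = 5).
Σσᵢ² = 1.61 + 1.54 + 1.30 + 1.37 + 2.22 = 8.04
total variance = 8.04 + 2 × 2.29 = 12.62
α (item deleted) = (5/4)·(1 − 8.04/12.62) = 0.45

α = 0.45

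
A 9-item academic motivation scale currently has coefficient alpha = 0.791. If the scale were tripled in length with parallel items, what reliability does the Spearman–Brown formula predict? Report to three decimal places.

predicted reliability = 0.919

Length factor m = 3
α' = m·α / (1 + (m−1)·α)
   = 3 × 0.791 / (1 + (3 − 1) × 0.791)
   = 2.3730 / 2.5820 = 0.919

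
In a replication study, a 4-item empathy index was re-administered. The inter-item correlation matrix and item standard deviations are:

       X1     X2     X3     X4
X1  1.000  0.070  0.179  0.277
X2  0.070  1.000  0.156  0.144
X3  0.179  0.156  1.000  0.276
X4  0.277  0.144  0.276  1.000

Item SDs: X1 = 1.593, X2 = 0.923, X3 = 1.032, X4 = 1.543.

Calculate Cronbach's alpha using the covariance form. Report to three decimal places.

Σσ²ᵢ = 1.593² + 0.923² + 1.032² + 1.543² = 6.8355
Covariances σ_ij = r_ij · s_i · s_j:
  σ(X1,X2) = 0.070 × 1.593 × 0.923 = 0.1029
  σ(X1,X3) = 0.179 × 1.593 × 1.032 = 0.2943
  σ(X1,X4) = 0.277 × 1.593 × 1.543 = 0.6809
  σ(X2,X3) = 0.156 × 0.923 × 1.032 = 0.1486
  σ(X2,X4) = 0.144 × 0.923 × 1.543 = 0.2051
  σ(X3,X4) = 0.276 × 1.032 × 1.543 = 0.4395
σ²_T = Σσ²ᵢ + 2·Σσ_ij = 6.8355 + 2 × 1.8713 = 10.5781
α = (4/3)·(1 − 6.8355/10.5781) = 0.472

α = 0.472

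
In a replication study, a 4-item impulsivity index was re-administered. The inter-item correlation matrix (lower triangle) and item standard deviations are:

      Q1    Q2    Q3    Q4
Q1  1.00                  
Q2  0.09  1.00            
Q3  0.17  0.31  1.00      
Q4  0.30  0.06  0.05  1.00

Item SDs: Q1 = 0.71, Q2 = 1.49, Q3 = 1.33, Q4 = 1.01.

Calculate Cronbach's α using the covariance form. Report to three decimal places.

Cronbach's α = 0.414

Σσ²ᵢ = 0.71² + 1.49² + 1.33² + 1.01² = 5.5132
Covariances σ_ij = r_ij · s_i · s_j:
  σ(Q1,Q2) = 0.09 × 0.71 × 1.49 = 0.0952
  σ(Q1,Q3) = 0.17 × 0.71 × 1.33 = 0.1605
  σ(Q1,Q4) = 0.30 × 0.71 × 1.01 = 0.2151
  σ(Q2,Q3) = 0.31 × 1.49 × 1.33 = 0.6143
  σ(Q2,Q4) = 0.06 × 1.49 × 1.01 = 0.0903
  σ(Q3,Q4) = 0.05 × 1.33 × 1.01 = 0.0672
σ²_T = Σσ²ᵢ + 2·Σσ_ij = 5.5132 + 2 × 1.2426 = 7.9984
α = (4/3)·(1 − 5.5132/7.9984) = 0.414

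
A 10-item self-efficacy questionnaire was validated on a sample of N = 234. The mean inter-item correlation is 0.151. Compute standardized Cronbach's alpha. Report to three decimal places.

α = 0.640

Standardized α = k·r̄ / (1 + (k−1)·r̄) = 10 × 0.151 / (1 + 9 × 0.151)
  = 1.5100 / 2.3590 = 0.640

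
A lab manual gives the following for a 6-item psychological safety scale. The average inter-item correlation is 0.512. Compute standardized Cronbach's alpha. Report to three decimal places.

α = 0.863

Standardized α = k·r̄ / (1 + (k−1)·r̄) = 6 × 0.512 / (1 + 5 × 0.512)
  = 3.0720 / 3.5600 = 0.863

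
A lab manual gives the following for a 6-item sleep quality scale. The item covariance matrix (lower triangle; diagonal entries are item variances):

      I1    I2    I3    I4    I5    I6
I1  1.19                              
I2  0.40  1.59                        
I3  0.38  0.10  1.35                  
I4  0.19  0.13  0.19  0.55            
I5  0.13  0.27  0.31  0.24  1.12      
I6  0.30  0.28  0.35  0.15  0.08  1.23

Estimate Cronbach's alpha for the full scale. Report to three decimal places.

sum of item variances = 1.19 + 1.59 + 1.35 + 0.55 + 1.12 + 1.23 = 7.03
Sum of off-diagonal covariances = 3.50
σ²_T = 7.03 + 2 × 3.50 = 14.03
α = (k/(k−1))·(1 − sum of item variances/σ²_T) = (6/5)·(1 − 7.03/14.03) = 0.599

Cronbach's alpha = 0.599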